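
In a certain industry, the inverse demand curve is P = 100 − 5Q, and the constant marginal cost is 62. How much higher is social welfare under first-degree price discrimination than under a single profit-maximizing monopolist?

Monopoly sets MR = MC: 100 − 10Q = 62 ⇒ Q = 3.8, P = 100 − 5·3.8 = 81.
CS = ½·(100 − 81)·3.8 = 36.1; PS = (81 − 62)·3.8 = 72.2; TS = 108.3.
A perfectly discriminating monopolist sells every unit with P(Q) ≥ MC(Q), so output equals the competitive quantity Q = 7.6. Each buyer pays their reservation price, so CS = 0 and the firm captures all surplus.
TS = 144.4 (equal to competitive TS).
Change in social welfare: 144.4 − 108.3 = 36.1.

TS rises by 36.1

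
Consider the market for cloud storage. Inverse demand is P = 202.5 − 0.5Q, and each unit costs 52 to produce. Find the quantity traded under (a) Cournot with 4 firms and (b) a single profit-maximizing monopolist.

Cournot: Q = 240.8; Monopoly: Q = 150.5

With 4 symmetric Cournot firms, each firm's FOC gives 202.5 − 2.5q = 52, so q = 60.2, Q = 4·60.2 = 240.8, and P = 82.1.
Monopoly sets MR = MC: 202.5 − Q = 52 ⇒ Q = 150.5, P = 202.5 − 0.5·150.5 = 127.25.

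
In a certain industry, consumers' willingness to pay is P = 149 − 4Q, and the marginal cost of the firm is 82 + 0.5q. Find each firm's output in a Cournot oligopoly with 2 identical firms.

With 2 symmetric Cournot firms, each firm's FOC gives 149 − 12q = 82 + 0.5q, so q = 5.36, Q = 2·5.36 = 10.72, and P = 106.12.

q_i = 5.36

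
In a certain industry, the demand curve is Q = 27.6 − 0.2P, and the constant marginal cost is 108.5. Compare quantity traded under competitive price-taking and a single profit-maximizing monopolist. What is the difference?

Inverting demand: P = 138 − 5Q.
Competitive firms price at marginal cost: P = 108.5, giving Q = 5.9.
Monopoly sets MR = MC: 138 − 10Q = 108.5 ⇒ Q = 2.95, P = 138 − 5·2.95 = 123.25.
Change in quantity traded: 2.95 − 5.9 = −2.95.

Quantity traded falls by 2.95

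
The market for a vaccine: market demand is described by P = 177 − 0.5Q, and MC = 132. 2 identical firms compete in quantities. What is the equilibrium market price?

P = 147

Cournot with 2 identical firms: the symmetric best-response condition is 177 − 1.5q = 132. Each firm produces q = 30, total output Q = 60, price P = 147.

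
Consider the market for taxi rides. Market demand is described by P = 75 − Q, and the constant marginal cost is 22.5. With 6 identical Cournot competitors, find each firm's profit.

π_i = 56.25

With 6 symmetric Cournot firms, each firm's FOC gives 75 − 7q = 22.5, so q = 7.5, Q = 6·7.5 = 45, and P = 30.
Each firm's profit = (30 − 22.5)·7.5 = 56.25.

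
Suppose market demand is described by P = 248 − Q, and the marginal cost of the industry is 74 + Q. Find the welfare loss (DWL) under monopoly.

DWL = 841

Competitive equilibrium sets price equal to marginal cost: 248 − Q = 74 + Q, so Q = 87 and P = 161.
The monopolist equates marginal revenue to marginal cost: 248 − 2Q = 74 + Q, so Q = 58. From demand, P = 190.
CS = ½·(248 − 161)·87 = 3784.5; PS = (161·87 − 74·87 − ½·1·87²) = 3784.5; TS = 7569.
CS = ½·(248 − 190)·58 = 1682; PS = (190·58 − 74·58 − ½·1·58²) = 5046; TS = 6728.
DWL = 7569 − 6728 = 841.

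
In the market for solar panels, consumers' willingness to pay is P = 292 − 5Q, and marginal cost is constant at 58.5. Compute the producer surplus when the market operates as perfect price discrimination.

PS = 5452.225

With perfect price discrimination, output is the efficient level Q = 46.7 (where demand meets MC), but every buyer pays their willingness to pay: CS = 0 and PS = total surplus.
PS = ½·(292 − 58.5)·46.7 = 5452.225.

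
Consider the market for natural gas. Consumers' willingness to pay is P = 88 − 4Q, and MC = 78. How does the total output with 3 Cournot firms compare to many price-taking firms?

Cournot with 3 identical firms: the symmetric best-response condition is 88 − 16q = 78. Each firm produces q = 0.625, total output Q = 1.875, price P = 80.5.
Competitive firms price at marginal cost: P = 78, giving Q = 2.5.

Cournot: Q = 1.875; Competition: Q = 2.5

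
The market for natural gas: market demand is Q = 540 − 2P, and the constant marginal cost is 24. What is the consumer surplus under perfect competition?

CS = 60516

Inverting demand: P = 270 − 0.5Q.
Competitive firms price at marginal cost: P = 24, giving Q = 492.
CS = ½·(270 − 24)·492 = 60516.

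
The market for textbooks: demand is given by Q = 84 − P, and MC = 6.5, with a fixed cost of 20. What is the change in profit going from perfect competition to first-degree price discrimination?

π rises by 3003.125

Inverting demand: P = 84 − Q.
Under competition P = MC = 6.5, so Q = (84 − 6.5)/1 = 77.5.
Profit = (6.5 − 6.5)·77.5 − 20 = −20.
With perfect price discrimination, output is the efficient level Q = 77.5 (where demand meets MC), but every buyer pays their willingness to pay: CS = 0 and PS = total surplus.
PS equals the full surplus area, 3003.125. Profit = 3003.125 − 20 = 2983.125.
Change in profit: 2983.125 − −20 = 3003.125.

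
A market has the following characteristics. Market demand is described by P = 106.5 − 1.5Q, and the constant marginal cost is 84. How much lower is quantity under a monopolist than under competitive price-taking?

Quantity falls by 7.5

Competitive firms price at marginal cost: P = 84, giving Q = 15.
The monopolist equates marginal revenue to marginal cost: 106.5 − 3Q = 84, so Q = 7.5. From demand, P = 95.25.
Change in quantity: 7.5 − 15 = −7.5.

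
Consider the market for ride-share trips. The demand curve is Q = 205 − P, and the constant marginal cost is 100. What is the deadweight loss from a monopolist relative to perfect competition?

DWL = 1378.125

Inverting demand: P = 205 − Q.
Competitive firms price at marginal cost: P = 100, giving Q = 105.
Monopoly sets MR = MC: 205 − 2Q = 100 ⇒ Q = 52.5, P = 205 − 52.5 = 152.5.
DWL is the triangle between Q = 52.5 and Q = 105: ½·(105 − 52.5)·(152.5 − 100) = 1378.125.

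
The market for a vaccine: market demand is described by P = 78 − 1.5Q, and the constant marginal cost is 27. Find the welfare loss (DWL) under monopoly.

DWL = 216.75

Competitive firms price at marginal cost: P = 27, giving Q = 34.
Monopoly sets MR = MC: 78 − 3Q = 27 ⇒ Q = 17, P = 78 − 1.5·17 = 52.5.
DWL is the triangle between Q = 17 and Q = 34: ½·(34 − 17)·(52.5 − 27) = 216.75.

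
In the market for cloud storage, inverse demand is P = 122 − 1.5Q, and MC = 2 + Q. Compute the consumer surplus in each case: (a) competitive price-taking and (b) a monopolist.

Competition: CS = 1728; Monopoly: CS = 675

Competitive equilibrium sets price equal to marginal cost: 122 − 1.5Q = 2 + Q, so Q = 48 and P = 50.
CS = ½·(122 − 50)·48 = 1728.
Monopoly sets MR = MC: 122 − 3Q = 2 + Q ⇒ Q = 30, P = 122 − 1.5·30 = 77.
CS = ½·(122 − 77)·30 = 675.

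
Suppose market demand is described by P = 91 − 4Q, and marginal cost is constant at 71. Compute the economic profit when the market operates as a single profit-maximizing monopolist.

The monopolist equates marginal revenue to marginal cost: 91 − 8Q = 71, so Q = 2.5. From demand, P = 81.
Profit = (81 − 71)·2.5 = 25.

Profit = 25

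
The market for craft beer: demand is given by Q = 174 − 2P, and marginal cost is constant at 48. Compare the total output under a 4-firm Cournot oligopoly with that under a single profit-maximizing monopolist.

Cournot: Q = 62.4; Monopoly: Q = 39

Inverting demand: P = 87 − 0.5Q.
In a 4-firm Cournot equilibrium, symmetry and the first-order condition give q = (87 − 48)/(2.5) = 15.6. So Q = 62.4 and P = 55.8.
The monopolist equates marginal revenue to marginal cost: 87 − Q = 48, so Q = 39. From demand, P = 67.5.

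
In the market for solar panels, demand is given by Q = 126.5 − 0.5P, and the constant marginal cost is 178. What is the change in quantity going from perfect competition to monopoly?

Quantity falls by 18.75

Inverting demand: P = 253 − 2Q.
Under competition P = MC = 178, so Q = (253 − 178)/2 = 37.5.
A monopolist chooses Q where MR = MC. MR = 253 − 4Q; setting this equal to 178 gives Q = 18.75 and P = 215.5.
Change in quantity: 18.75 − 37.5 = −18.75.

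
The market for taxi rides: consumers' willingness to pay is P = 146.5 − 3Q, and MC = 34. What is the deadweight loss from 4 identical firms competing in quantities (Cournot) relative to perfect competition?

DWL = 84.375

Perfect competition: P = MC = 34, so 146.5 − 3Q = 34 and Q = 37.5.
With 4 symmetric Cournot firms, each firm's FOC gives 146.5 − 15q = 34, so q = 7.5, Q = 4·7.5 = 30, and P = 56.5.
DWL is the triangle between Q = 30 and Q = 37.5: ½·(37.5 − 30)·(56.5 − 34) = 84.375.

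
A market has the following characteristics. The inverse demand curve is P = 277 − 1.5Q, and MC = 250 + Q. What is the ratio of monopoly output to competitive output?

The monopolist equates marginal revenue to marginal cost: 277 − 3Q = 250 + Q, so Q = 6.75. From demand, P = 266.875.
Under competition P = MC: 277 − 1.5Q = 250 + Q ⇒ Q = 10.8, P = 260.8.
Ratio Q_m/Q_c = 6.75/10.8 = 0.625.

Q_m/Q_c = 0.625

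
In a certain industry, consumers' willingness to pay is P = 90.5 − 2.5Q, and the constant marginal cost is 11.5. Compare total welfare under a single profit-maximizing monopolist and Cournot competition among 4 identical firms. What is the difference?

A monopolist chooses Q where MR = MC. MR = 90.5 − 5Q; setting this equal to 11.5 gives Q = 15.8 and P = 51.
CS = ½·(90.5 − 51)·15.8 = 312.05; PS = (51 − 11.5)·15.8 = 624.1; TS = 936.15.
In a 4-firm Cournot equilibrium, symmetry and the first-order condition give q = (90.5 − 11.5)/(12.5) = 6.32. So Q = 25.28 and P = 27.3.
CS = ½·(90.5 − 27.3)·25.28 = 798.848; PS = (27.3 − 11.5)·25.28 = 399.424; TS = 1198.272.
Change in total welfare: 1198.272 − 936.15 = 262.122.

TS rises by 262.122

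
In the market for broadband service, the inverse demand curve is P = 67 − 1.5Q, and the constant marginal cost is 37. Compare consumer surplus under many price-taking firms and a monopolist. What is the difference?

Consumer surplus falls by 225

Perfect competition: P = MC = 37, so 67 − 1.5Q = 37 and Q = 20.
CS = ½·(67 − 37)·20 = 300.
A monopolist chooses Q where MR = MC. MR = 67 − 3Q; setting this equal to 37 gives Q = 10 and P = 52.
CS = ½·(67 − 52)·10 = 75.
Change in consumer surplus: 75 − 300 = −225.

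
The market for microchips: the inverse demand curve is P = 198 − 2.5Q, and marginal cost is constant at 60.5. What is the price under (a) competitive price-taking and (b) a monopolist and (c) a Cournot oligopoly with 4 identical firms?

Competition: P = 60.5; Monopoly: P = 129.25; Cournot: P = 88

Under competition P = MC = 60.5, so Q = (198 − 60.5)/2.5 = 55.
Monopoly sets MR = MC: 198 − 5Q = 60.5 ⇒ Q = 27.5, P = 198 − 2.5·27.5 = 129.25.
With 4 symmetric Cournot firms, each firm's FOC gives 198 − 12.5q = 60.5, so q = 11, Q = 4·11 = 44, and P = 88.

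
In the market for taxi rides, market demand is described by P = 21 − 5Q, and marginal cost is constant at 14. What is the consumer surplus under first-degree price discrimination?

CS = 0

With perfect price discrimination, output is the efficient level Q = 1.4 (where demand meets MC), but every buyer pays their willingness to pay: CS = 0 and PS = total surplus.
CS = 0.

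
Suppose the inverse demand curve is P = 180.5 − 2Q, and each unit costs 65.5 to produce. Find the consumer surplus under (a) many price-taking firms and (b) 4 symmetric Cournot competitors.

Competition: CS = 3306.25; Cournot: CS = 2116

Competitive firms price at marginal cost: P = 65.5, giving Q = 57.5.
CS = ½·(180.5 − 65.5)·57.5 = 3306.25.
Cournot with 4 identical firms: the symmetric best-response condition is 180.5 − 10q = 65.5. Each firm produces q = 11.5, total output Q = 46, price P = 88.5.
CS = ½·(180.5 − 88.5)·46 = 2116.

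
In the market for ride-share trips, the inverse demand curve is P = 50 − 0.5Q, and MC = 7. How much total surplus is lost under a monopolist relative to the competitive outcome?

Under competition P = MC = 7, so Q = (50 − 7)/0.5 = 86.
Monopoly sets MR = MC: 50 − Q = 7 ⇒ Q = 43, P = 50 − 0.5·43 = 28.5.
DWL is the triangle between Q = 43 and Q = 86: ½·(86 − 43)·(28.5 − 7) = 462.25.

DWL = 462.25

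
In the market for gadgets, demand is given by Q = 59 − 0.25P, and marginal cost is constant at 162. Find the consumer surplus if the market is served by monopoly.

Inverting demand: P = 236 − 4Q.
The monopolist equates marginal revenue to marginal cost: 236 − 8Q = 162, so Q = 9.25. From demand, P = 199.
CS = ½·(236 − 199)·9.25 = 171.125.

CS = 171.125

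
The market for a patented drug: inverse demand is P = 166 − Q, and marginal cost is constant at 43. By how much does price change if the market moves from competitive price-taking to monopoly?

Price rises by 61.5

Competitive firms price at marginal cost: P = 43, giving Q = 123.
Monopoly sets MR = MC: 166 − 2Q = 43 ⇒ Q = 61.5, P = 166 − 61.5 = 104.5.
Change in price: 104.5 − 43 = 61.5.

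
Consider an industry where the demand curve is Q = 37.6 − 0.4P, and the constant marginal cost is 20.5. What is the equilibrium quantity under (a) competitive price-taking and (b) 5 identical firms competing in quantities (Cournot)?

Inverting demand: P = 94 − 2.5Q.
Under competition P = MC = 20.5, so Q = (94 − 20.5)/2.5 = 29.4.
Cournot with 5 identical firms: the symmetric best-response condition is 94 − 15q = 20.5. Each firm produces q = 4.9, total output Q = 24.5, price P = 32.75.

Competition: Q = 29.4; Cournot: Q = 24.5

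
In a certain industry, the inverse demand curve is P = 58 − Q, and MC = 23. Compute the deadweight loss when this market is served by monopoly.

Perfect competition: P = MC = 23, so 58 − Q = 23 and Q = 35.
A monopolist chooses Q where MR = MC. MR = 58 − 2Q; setting this equal to 23 gives Q = 17.5 and P = 40.5.
DWL is the triangle between Q = 17.5 and Q = 35: ½·(35 − 17.5)·(40.5 − 23) = 153.125.

DWL = 153.125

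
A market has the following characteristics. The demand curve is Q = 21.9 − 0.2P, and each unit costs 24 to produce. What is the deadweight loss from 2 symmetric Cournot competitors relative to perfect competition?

DWL = 81.225

Inverting demand: P = 109.5 − 5Q.
Under competition P = MC = 24, so Q = (109.5 − 24)/5 = 17.1.
Cournot with 2 identical firms: the symmetric best-response condition is 109.5 − 15q = 24. Each firm produces q = 5.7, total output Q = 11.4, price P = 52.5.
DWL is the triangle between Q = 11.4 and Q = 17.1: ½·(17.1 − 11.4)·(52.5 − 24) = 81.225.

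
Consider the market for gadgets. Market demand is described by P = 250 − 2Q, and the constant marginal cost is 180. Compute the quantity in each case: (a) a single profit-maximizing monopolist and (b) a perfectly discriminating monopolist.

Monopoly: Q = 17.5; Perfect PD: Q = 35

The monopolist equates marginal revenue to marginal cost: 250 − 4Q = 180, so Q = 17.5. From demand, P = 215.
A perfectly discriminating monopolist sells every unit with P(Q) ≥ MC(Q), so output equals the competitive quantity Q = 35. Each buyer pays their reservation price, so CS = 0 and the firm captures all surplus.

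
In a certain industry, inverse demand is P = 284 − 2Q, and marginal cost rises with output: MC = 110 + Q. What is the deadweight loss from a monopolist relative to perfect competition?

Under competition P = MC: 284 − 2Q = 110 + Q ⇒ Q = 58, P = 168.
The monopolist equates marginal revenue to marginal cost: 284 − 4Q = 110 + Q, so Q = 34.8. From demand, P = 214.4.
CS = ½·(284 − 168)·58 = 3364; PS = (168·58 − 110·58 − ½·1·58²) = 1682; TS = 5046.
CS = ½·(284 − 214.4)·34.8 = 1211.04; PS = (214.4·34.8 − 110·34.8 − ½·1·34.8²) = 3027.6; TS = 4238.64.
DWL = 5046 − 4238.64 = 807.36.

DWL = 807.36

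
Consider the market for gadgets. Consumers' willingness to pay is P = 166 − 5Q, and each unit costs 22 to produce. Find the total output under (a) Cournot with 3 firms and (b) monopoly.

Cournot: Q = 21.6; Monopoly: Q = 14.4

With 3 symmetric Cournot firms, each firm's FOC gives 166 − 20q = 22, so q = 7.2, Q = 3·7.2 = 21.6, and P = 58.
A monopolist chooses Q where MR = MC. MR = 166 − 10Q; setting this equal to 22 gives Q = 14.4 and P = 94.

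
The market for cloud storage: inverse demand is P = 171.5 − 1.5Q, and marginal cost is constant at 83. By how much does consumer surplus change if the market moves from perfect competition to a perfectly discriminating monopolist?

Under competition P = MC = 83, so Q = (171.5 − 83)/1.5 = 59.
CS = ½·(171.5 − 83)·59 = 2610.75.
A perfectly discriminating monopolist sells every unit with P(Q) ≥ MC(Q), so output equals the competitive quantity Q = 59. Each buyer pays their reservation price, so CS = 0 and the firm captures all surplus.
CS = 0.
Change in consumer surplus: 0 − 2610.75 = −2610.75.

Consumer surplus falls by 2610.75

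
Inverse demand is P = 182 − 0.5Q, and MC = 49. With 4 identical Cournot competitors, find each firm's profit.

In a 4-firm Cournot equilibrium, symmetry and the first-order condition give q = (182 − 49)/(2.5) = 53.2. So Q = 212.8 and P = 75.6.
Each firm's profit = (75.6 − 49)·53.2 = 1415.12.

π_i = 1415.12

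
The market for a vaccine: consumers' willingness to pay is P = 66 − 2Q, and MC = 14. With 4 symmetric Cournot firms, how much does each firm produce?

q_i = 5.2

With 4 symmetric Cournot firms, each firm's FOC gives 66 − 10q = 14, so q = 5.2, Q = 4·5.2 = 20.8, and P = 24.4.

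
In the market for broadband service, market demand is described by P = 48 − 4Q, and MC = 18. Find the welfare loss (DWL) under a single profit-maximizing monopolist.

DWL = 28.125

Perfect competition: P = MC = 18, so 48 − 4Q = 18 and Q = 7.5.
The monopolist equates marginal revenue to marginal cost: 48 − 8Q = 18, so Q = 3.75. From demand, P = 33.
DWL is the triangle between Q = 3.75 and Q = 7.5: ½·(7.5 − 3.75)·(33 − 18) = 28.125.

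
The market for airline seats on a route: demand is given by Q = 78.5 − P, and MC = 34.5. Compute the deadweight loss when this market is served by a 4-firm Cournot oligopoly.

Inverting demand: P = 78.5 − Q.
Competitive firms price at marginal cost: P = 34.5, giving Q = 44.
With 4 symmetric Cournot firms, each firm's FOC gives 78.5 − 5q = 34.5, so q = 8.8, Q = 4·8.8 = 35.2, and P = 43.3.
DWL is the triangle between Q = 35.2 and Q = 44: ½·(44 − 35.2)·(43.3 − 34.5) = 38.72.

DWL = 38.72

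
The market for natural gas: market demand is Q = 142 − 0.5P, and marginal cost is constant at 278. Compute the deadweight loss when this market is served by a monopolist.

DWL = 2.25

Inverting demand: P = 284 − 2Q.
Perfect competition: P = MC = 278, so 284 − 2Q = 278 and Q = 3.
A monopolist chooses Q where MR = MC. MR = 284 − 4Q; setting this equal to 278 gives Q = 1.5 and P = 281.
DWL is the triangle between Q = 1.5 and Q = 3: ½·(3 − 1.5)·(281 − 278) = 2.25.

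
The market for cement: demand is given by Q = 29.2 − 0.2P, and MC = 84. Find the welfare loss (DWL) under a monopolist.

DWL = 96.1

Inverting demand: P = 146 − 5Q.
Under competition P = MC = 84, so Q = (146 − 84)/5 = 12.4.
A monopolist chooses Q where MR = MC. MR = 146 − 10Q; setting this equal to 84 gives Q = 6.2 and P = 115.
DWL is the triangle between Q = 6.2 and Q = 12.4: ½·(12.4 − 6.2)·(115 − 84) = 96.1.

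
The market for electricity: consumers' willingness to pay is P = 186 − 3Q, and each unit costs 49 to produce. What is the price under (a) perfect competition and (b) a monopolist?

Perfect competition: P = MC = 49, so 186 − 3Q = 49 and Q = 137/3.
Monopoly sets MR = MC: 186 − 6Q = 49 ⇒ Q = 137/6, P = 186 − 3·137/6 = 117.5.

Competition: P = 49; Monopoly: P = 117.5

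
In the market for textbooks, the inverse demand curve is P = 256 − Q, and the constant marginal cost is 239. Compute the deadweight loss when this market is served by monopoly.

Perfect competition: P = MC = 239, so 256 − Q = 239 and Q = 17.
A monopolist chooses Q where MR = MC. MR = 256 − 2Q; setting this equal to 239 gives Q = 8.5 and P = 247.5.
DWL is the triangle between Q = 8.5 and Q = 17: ½·(17 − 8.5)·(247.5 − 239) = 36.125.

DWL = 36.125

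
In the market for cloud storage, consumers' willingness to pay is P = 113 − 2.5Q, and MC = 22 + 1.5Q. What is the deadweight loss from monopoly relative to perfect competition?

DWL = 153.125

Competitive equilibrium sets price equal to marginal cost: 113 − 2.5Q = 22 + 1.5Q, so Q = 22.75 and P = 56.125.
A monopolist chooses Q where MR = MC. MR = 113 − 5Q; setting this equal to 22 + 1.5Q gives Q = 14 and P = 78.
CS = ½·(113 − 56.125)·22.75 = 41405/64; PS = (56.125·22.75 − 22·22.75 − ½·1.5·22.75²) = 24843/64; TS = 1035.125.
CS = ½·(113 − 78)·14 = 245; PS = (78·14 − 22·14 − ½·1.5·14²) = 637; TS = 882.
DWL = 1035.125 − 882 = 153.125.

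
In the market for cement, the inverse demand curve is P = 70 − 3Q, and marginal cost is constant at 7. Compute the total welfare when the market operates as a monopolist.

TS = 496.125

A monopolist chooses Q where MR = MC. MR = 70 − 6Q; setting this equal to 7 gives Q = 10.5 and P = 38.5.
CS = ½·(70 − 38.5)·10.5 = 165.375; PS = (38.5 − 7)·10.5 = 330.75; TS = 496.125.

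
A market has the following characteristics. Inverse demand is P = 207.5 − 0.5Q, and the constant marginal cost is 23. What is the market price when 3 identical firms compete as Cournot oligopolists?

P = 69.125

In a 3-firm Cournot equilibrium, symmetry and the first-order condition give q = (207.5 − 23)/(2) = 92.25. So Q = 276.75 and P = 69.125.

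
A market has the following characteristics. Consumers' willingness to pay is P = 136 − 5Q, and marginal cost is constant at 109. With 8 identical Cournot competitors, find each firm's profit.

With 8 symmetric Cournot firms, each firm's FOC gives 136 − 45q = 109, so q = 0.6, Q = 8·0.6 = 4.8, and P = 112.
Each firm's profit = (112 − 109)·0.6 = 1.8.

π_i = 1.8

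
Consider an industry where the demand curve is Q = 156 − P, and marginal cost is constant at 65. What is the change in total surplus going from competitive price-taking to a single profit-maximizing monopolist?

Inverting demand: P = 156 − Q.
Competitive firms price at marginal cost: P = 65, giving Q = 91.
CS = ½·(156 − 65)·91 = 4140.5; PS = (65 − 65)·91 = 0; TS = 4140.5.
The monopolist equates marginal revenue to marginal cost: 156 − 2Q = 65, so Q = 45.5. From demand, P = 110.5.
CS = ½·(156 − 110.5)·45.5 = 1035.125; PS = (110.5 − 65)·45.5 = 2070.25; TS = 3105.375.
Change in total surplus: 3105.375 − 4140.5 = −1035.125.

TS falls by 1035.125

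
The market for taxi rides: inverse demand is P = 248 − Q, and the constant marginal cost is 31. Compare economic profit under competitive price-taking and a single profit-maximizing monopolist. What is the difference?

Under competition P = MC = 31, so Q = (248 − 31)/1 = 217.
Profit = (31 − 31)·217 = 0.
A monopolist chooses Q where MR = MC. MR = 248 − 2Q; setting this equal to 31 gives Q = 108.5 and P = 139.5.
Profit = (139.5 − 31)·108.5 = 11772.25.
Change in economic profit: 11772.25 − 0 = 11772.25.

π rises by 11772.25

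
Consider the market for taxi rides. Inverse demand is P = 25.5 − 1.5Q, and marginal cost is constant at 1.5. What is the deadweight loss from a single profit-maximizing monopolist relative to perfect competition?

DWL = 48

Under competition P = MC = 1.5, so Q = (25.5 − 1.5)/1.5 = 16.
Monopoly sets MR = MC: 25.5 − 3Q = 1.5 ⇒ Q = 8, P = 25.5 − 1.5·8 = 13.5.
DWL is the triangle between Q = 8 and Q = 16: ½·(16 − 8)·(13.5 − 1.5) = 48.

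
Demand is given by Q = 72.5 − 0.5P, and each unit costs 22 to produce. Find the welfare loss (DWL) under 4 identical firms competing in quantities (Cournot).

Inverting demand: P = 145 − 2Q.
Under competition P = MC = 22, so Q = (145 − 22)/2 = 61.5.
With 4 symmetric Cournot firms, each firm's FOC gives 145 − 10q = 22, so q = 12.3, Q = 4·12.3 = 49.2, and P = 46.6.
DWL is the triangle between Q = 49.2 and Q = 61.5: ½·(61.5 − 49.2)·(46.6 − 22) = 151.29.

DWL = 151.29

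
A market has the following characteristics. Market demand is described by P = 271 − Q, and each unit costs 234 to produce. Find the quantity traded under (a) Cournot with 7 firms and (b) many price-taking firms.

With 7 symmetric Cournot firms, each firm's FOC gives 271 − 8q = 234, so q = 4.625, Q = 7·4.625 = 32.375, and P = 238.625.
Perfect competition: P = MC = 234, so 271 − Q = 234 and Q = 37.

Cournot: Q = 32.375; Competition: Q = 37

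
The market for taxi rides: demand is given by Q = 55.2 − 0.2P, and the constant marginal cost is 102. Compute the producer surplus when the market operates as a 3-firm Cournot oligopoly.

Inverting demand: P = 276 − 5Q.
With 3 symmetric Cournot firms, each firm's FOC gives 276 − 20q = 102, so q = 8.7, Q = 3·8.7 = 26.1, and P = 145.5.
PS = (145.5 − 102)·26.1 = 1135.35.

PS = 1135.35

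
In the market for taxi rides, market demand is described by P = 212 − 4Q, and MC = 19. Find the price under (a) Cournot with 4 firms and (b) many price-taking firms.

Cournot: P = 57.6; Competition: P = 19

Cournot with 4 identical firms: the symmetric best-response condition is 212 − 20q = 19. Each firm produces q = 9.65, total output Q = 38.6, price P = 57.6.
Perfect competition: P = MC = 19, so 212 − 4Q = 19 and Q = 48.25.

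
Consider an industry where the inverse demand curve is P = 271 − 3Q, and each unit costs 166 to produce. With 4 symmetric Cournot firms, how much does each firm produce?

In a 4-firm Cournot equilibrium, symmetry and the first-order condition give q = (271 − 166)/(15) = 7. So Q = 28 and P = 187.

q_i = 7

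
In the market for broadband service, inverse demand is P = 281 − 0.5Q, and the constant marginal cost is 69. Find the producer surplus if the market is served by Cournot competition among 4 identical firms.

In a 4-firm Cournot equilibrium, symmetry and the first-order condition give q = (281 − 69)/(2.5) = 84.8. So Q = 339.2 and P = 111.4.
PS = (111.4 − 69)·339.2 = 14382.08.

PS = 14382.08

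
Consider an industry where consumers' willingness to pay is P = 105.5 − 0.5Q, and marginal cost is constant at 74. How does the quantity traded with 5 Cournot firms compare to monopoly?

With 5 symmetric Cournot firms, each firm's FOC gives 105.5 − 3q = 74, so q = 10.5, Q = 5·10.5 = 52.5, and P = 79.25.
Monopoly sets MR = MC: 105.5 − Q = 74 ⇒ Q = 31.5, P = 105.5 − 0.5·31.5 = 89.75.

Cournot: Q = 52.5; Monopoly: Q = 31.5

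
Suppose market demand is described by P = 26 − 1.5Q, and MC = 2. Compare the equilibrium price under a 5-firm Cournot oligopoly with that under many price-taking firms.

In a 5-firm Cournot equilibrium, symmetry and the first-order condition give q = (26 − 2)/(9) = 8/3. So Q = 40/3 and P = 6.
Under competition P = MC = 2, so Q = (26 − 2)/1.5 = 16.

Cournot: P = 6; Competition: P = 2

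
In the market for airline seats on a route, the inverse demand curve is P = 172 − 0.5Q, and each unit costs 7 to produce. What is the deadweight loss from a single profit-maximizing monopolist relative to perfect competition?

Perfect competition: P = MC = 7, so 172 − 0.5Q = 7 and Q = 330.
The monopolist equates marginal revenue to marginal cost: 172 − Q = 7, so Q = 165. From demand, P = 89.5.
DWL is the triangle between Q = 165 and Q = 330: ½·(330 − 165)·(89.5 − 7) = 6806.25.

DWL = 6806.25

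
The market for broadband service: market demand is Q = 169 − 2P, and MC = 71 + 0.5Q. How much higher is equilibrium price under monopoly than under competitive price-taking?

Inverting demand: P = 84.5 − 0.5Q.
Competitive equilibrium sets price equal to marginal cost: 84.5 − 0.5Q = 71 + 0.5Q, so Q = 13.5 and P = 77.75.
The monopolist equates marginal revenue to marginal cost: 84.5 − Q = 71 + 0.5Q, so Q = 9. From demand, P = 80.
Change in equilibrium price: 80 − 77.75 = 2.25.

Equilibrium price rises by 2.25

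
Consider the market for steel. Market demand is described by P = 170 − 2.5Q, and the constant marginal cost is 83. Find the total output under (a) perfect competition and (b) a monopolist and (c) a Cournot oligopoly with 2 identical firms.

Competitive firms price at marginal cost: P = 83, giving Q = 34.8.
Monopoly sets MR = MC: 170 − 5Q = 83 ⇒ Q = 17.4, P = 170 − 2.5·17.4 = 126.5.
With 2 symmetric Cournot firms, each firm's FOC gives 170 − 7.5q = 83, so q = 11.6, Q = 2·11.6 = 23.2, and P = 112.

Competition: Q = 34.8; Monopoly: Q = 17.4; Cournot: Q = 23.2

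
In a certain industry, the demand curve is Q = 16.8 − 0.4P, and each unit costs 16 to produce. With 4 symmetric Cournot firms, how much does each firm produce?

q_i = 2.08

Inverting demand: P = 42 − 2.5Q.
With 4 symmetric Cournot firms, each firm's FOC gives 42 − 12.5q = 16, so q = 2.08, Q = 4·2.08 = 8.32, and P = 21.2.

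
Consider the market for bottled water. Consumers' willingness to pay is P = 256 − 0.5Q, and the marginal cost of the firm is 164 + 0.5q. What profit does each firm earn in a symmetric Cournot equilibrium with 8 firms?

π_i = 253.92

With 8 symmetric Cournot firms, each firm's FOC gives 256 − 4.5q = 164 + 0.5q, so q = 18.4, Q = 8·18.4 = 147.2, and P = 182.4.
Each firm's profit = 182.4·18.4 − (164·18.4 + ½·0.5·18.4²) = 253.92.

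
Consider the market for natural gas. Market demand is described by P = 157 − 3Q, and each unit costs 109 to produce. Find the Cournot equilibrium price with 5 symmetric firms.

In a 5-firm Cournot equilibrium, symmetry and the first-order condition give q = (157 − 109)/(18) = 8/3. So Q = 40/3 and P = 117.

P = 117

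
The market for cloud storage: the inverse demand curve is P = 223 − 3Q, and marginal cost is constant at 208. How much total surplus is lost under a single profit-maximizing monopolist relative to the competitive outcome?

DWL = 9.375

Perfect competition: P = MC = 208, so 223 − 3Q = 208 and Q = 5.
Monopoly sets MR = MC: 223 − 6Q = 208 ⇒ Q = 2.5, P = 223 − 3·2.5 = 215.5.
DWL is the triangle between Q = 2.5 and Q = 5: ½·(5 − 2.5)·(215.5 − 208) = 9.375.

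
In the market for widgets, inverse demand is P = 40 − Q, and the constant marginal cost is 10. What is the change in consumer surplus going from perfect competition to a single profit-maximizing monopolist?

CS falls by 337.5

Perfect competition: P = MC = 10, so 40 − Q = 10 and Q = 30.
CS = ½·(40 − 10)·30 = 450.
The monopolist equates marginal revenue to marginal cost: 40 − 2Q = 10, so Q = 15. From demand, P = 25.
CS = ½·(40 − 25)·15 = 112.5.
Change in consumer surplus: 112.5 − 450 = −337.5.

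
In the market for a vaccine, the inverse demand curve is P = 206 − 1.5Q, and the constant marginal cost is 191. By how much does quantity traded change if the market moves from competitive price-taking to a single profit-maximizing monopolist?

Q falls by 5

Perfect competition: P = MC = 191, so 206 − 1.5Q = 191 and Q = 10.
Monopoly sets MR = MC: 206 − 3Q = 191 ⇒ Q = 5, P = 206 − 1.5·5 = 198.5.
Change in quantity traded: 5 − 10 = −5.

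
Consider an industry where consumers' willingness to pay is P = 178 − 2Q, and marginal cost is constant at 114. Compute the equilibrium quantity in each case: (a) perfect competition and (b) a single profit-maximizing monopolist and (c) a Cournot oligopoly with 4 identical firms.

Under competition P = MC = 114, so Q = (178 − 114)/2 = 32.
A monopolist chooses Q where MR = MC. MR = 178 − 4Q; setting this equal to 114 gives Q = 16 and P = 146.
In a 4-firm Cournot equilibrium, symmetry and the first-order condition give q = (178 − 114)/(10) = 6.4. So Q = 25.6 and P = 126.8.

Competition: Q = 32; Monopoly: Q = 16; Cournot: Q = 25.6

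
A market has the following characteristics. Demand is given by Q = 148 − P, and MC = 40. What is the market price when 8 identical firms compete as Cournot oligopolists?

P = 52

Inverting demand: P = 148 − Q.
In a 8-firm Cournot equilibrium, symmetry and the first-order condition give q = (148 − 40)/(9) = 12. So Q = 96 and P = 52.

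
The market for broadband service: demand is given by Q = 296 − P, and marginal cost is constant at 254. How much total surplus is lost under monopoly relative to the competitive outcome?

DWL = 220.5

Inverting demand: P = 296 − Q.
Perfect competition: P = MC = 254, so 296 − Q = 254 and Q = 42.
The monopolist equates marginal revenue to marginal cost: 296 − 2Q = 254, so Q = 21. From demand, P = 275.
DWL is the triangle between Q = 21 and Q = 42: ½·(42 − 21)·(275 − 254) = 220.5.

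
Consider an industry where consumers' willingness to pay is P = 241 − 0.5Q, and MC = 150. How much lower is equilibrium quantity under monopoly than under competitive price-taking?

Under competition P = MC = 150, so Q = (241 − 150)/0.5 = 182.
The monopolist equates marginal revenue to marginal cost: 241 − Q = 150, so Q = 91. From demand, P = 195.5.
Change in equilibrium quantity: 91 − 182 = −91.

Equilibrium quantity falls by 91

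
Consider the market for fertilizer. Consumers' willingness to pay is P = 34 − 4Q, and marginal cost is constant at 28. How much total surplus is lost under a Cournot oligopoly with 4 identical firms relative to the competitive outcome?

Under competition P = MC = 28, so Q = (34 − 28)/4 = 1.5.
Cournot with 4 identical firms: the symmetric best-response condition is 34 − 20q = 28. Each firm produces q = 0.3, total output Q = 1.2, price P = 29.2.
DWL is the triangle between Q = 1.2 and Q = 1.5: ½·(1.5 − 1.2)·(29.2 − 28) = 0.18.

DWL = 0.18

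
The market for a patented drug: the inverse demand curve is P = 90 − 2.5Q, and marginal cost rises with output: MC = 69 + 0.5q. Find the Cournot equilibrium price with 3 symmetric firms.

With 3 symmetric Cournot firms, each firm's FOC gives 90 − 10q = 69 + 0.5q, so q = 2, Q = 3·2 = 6, and P = 75.

P = 75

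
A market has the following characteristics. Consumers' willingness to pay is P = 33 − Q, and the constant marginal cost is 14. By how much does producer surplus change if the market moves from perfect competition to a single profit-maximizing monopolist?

Producer surplus rises by 90.25

Under competition P = MC = 14, so Q = (33 − 14)/1 = 19.
PS = (14 − 14)·19 = 0.
The monopolist equates marginal revenue to marginal cost: 33 − 2Q = 14, so Q = 9.5. From demand, P = 23.5.
PS = (23.5 − 14)·9.5 = 90.25.
Change in producer surplus: 90.25 − 0 = 90.25.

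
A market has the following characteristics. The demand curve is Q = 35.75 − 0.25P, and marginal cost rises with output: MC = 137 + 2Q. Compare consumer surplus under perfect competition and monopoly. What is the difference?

CS falls by 1.28

Inverting demand: P = 143 − 4Q.
Under competition P = MC: 143 − 4Q = 137 + 2Q ⇒ Q = 1, P = 139.
CS = ½·(143 − 139)·1 = 2.
The monopolist equates marginal revenue to marginal cost: 143 − 8Q = 137 + 2Q, so Q = 0.6. From demand, P = 140.6.
CS = ½·(143 − 140.6)·0.6 = 0.72.
Change in consumer surplus: 0.72 − 2 = −1.28.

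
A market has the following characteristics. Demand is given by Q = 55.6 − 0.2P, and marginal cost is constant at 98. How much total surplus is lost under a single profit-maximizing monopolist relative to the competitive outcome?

DWL = 810

Inverting demand: P = 278 − 5Q.
Under competition P = MC = 98, so Q = (278 − 98)/5 = 36.
The monopolist equates marginal revenue to marginal cost: 278 − 10Q = 98, so Q = 18. From demand, P = 188.
DWL is the triangle between Q = 18 and Q = 36: ½·(36 − 18)·(188 − 98) = 810.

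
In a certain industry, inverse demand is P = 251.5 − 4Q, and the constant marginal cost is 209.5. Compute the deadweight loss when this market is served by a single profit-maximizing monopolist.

Perfect competition: P = MC = 209.5, so 251.5 − 4Q = 209.5 and Q = 10.5.
The monopolist equates marginal revenue to marginal cost: 251.5 − 8Q = 209.5, so Q = 5.25. From demand, P = 230.5.
DWL is the triangle between Q = 5.25 and Q = 10.5: ½·(10.5 − 5.25)·(230.5 − 209.5) = 55.125.

DWL = 55.125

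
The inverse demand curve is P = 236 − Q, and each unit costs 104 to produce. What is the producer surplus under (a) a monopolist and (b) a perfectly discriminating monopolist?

Monopoly sets MR = MC: 236 − 2Q = 104 ⇒ Q = 66, P = 236 − 66 = 170.
PS = (170 − 104)·66 = 4356.
Under first-degree price discrimination the firm charges each unit its demand price and produces up to where P = MC, i.e. Q = 132. Consumer surplus is zero; producer surplus equals total surplus.
PS = ½·(236 − 104)·132 = 8712.

Monopoly: PS = 4356; Perfect PD: PS = 8712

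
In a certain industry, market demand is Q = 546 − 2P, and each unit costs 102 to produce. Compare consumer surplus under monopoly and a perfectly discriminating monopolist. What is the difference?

Consumer surplus falls by 7310.25

Inverting demand: P = 273 − 0.5Q.
Monopoly sets MR = MC: 273 − Q = 102 ⇒ Q = 171, P = 273 − 0.5·171 = 187.5.
CS = ½·(273 − 187.5)·171 = 7310.25.
A perfectly discriminating monopolist sells every unit with P(Q) ≥ MC(Q), so output equals the competitive quantity Q = 342. Each buyer pays their reservation price, so CS = 0 and the firm captures all surplus.
CS = 0.
Change in consumer surplus: 0 − 7310.25 = −7310.25.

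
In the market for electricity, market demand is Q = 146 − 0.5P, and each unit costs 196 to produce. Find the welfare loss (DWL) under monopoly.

Inverting demand: P = 292 − 2Q.
Under competition P = MC = 196, so Q = (292 − 196)/2 = 48.
The monopolist equates marginal revenue to marginal cost: 292 − 4Q = 196, so Q = 24. From demand, P = 244.
DWL is the triangle between Q = 24 and Q = 48: ½·(48 − 24)·(244 − 196) = 576.

DWL = 576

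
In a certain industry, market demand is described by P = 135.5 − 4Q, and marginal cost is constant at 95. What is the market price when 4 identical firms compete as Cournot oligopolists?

In a 4-firm Cournot equilibrium, symmetry and the first-order condition give q = (135.5 − 95)/(20) = 2.025. So Q = 8.1 and P = 103.1.

P = 103.1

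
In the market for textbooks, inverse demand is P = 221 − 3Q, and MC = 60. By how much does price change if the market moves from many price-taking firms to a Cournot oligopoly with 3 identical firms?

Under competition P = MC = 60, so Q = (221 − 60)/3 = 161/3.
Cournot with 3 identical firms: the symmetric best-response condition is 221 − 12q = 60. Each firm produces q = 161/12, total output Q = 40.25, price P = 100.25.
Change in price: 100.25 − 60 = 40.25.

P rises by 40.25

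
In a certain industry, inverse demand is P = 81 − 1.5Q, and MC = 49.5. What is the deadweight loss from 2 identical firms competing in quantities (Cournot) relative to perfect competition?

Competitive firms price at marginal cost: P = 49.5, giving Q = 21.
In a 2-firm Cournot equilibrium, symmetry and the first-order condition give q = (81 − 49.5)/(4.5) = 7. So Q = 14 and P = 60.
DWL is the triangle between Q = 14 and Q = 21: ½·(21 − 14)·(60 − 49.5) = 36.75.

DWL = 36.75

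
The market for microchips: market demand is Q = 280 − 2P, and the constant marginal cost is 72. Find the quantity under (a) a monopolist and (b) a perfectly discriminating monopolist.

Inverting demand: P = 140 − 0.5Q.
A monopolist chooses Q where MR = MC. MR = 140 − Q; setting this equal to 72 gives Q = 68 and P = 106.
A perfectly discriminating monopolist sells every unit with P(Q) ≥ MC(Q), so output equals the competitive quantity Q = 136. Each buyer pays their reservation price, so CS = 0 and the firm captures all surplus.

Monopoly: Q = 68; Perfect PD: Q = 136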